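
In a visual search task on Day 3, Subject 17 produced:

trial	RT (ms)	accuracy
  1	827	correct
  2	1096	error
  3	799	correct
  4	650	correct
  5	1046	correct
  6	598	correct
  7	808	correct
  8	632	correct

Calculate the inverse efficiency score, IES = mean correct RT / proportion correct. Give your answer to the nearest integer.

875 ms

Correct trials (n=7): 827, 799, 650, 1046, 598, 808, 632
Mean correct RT = 5360/7 = 765.7143 ms
Proportion correct = 7/8
IES = 765.7143 / (7/8) = 875.102 ms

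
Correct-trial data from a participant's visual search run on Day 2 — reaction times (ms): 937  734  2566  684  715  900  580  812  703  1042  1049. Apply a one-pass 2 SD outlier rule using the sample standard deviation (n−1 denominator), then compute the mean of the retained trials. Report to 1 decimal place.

n = 11, ΣRT = 10722, M = 974.727
Σ(x−M)² = 3015254.18; s = √(3015254.18/10) = 549.113
Cutoffs: 974.727 ± 2·549.113 → [-123.5, 2073.0]
Outside: 2566 → excluded.
Retained (n=10): Σ = 8156, mean = 8156/10 = 815.600

815.6 ms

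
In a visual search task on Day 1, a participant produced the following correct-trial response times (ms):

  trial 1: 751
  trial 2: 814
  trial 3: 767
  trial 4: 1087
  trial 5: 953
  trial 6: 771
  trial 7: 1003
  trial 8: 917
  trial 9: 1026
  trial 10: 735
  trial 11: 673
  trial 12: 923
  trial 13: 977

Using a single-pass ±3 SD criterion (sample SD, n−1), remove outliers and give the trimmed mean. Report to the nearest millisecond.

877 ms

n = 13, ΣRT = 11397, M = 876.692
Σ(x−M)² = 206628.77; s = √(206628.77/12) = 131.221
Cutoffs: 876.692 ± 3·131.221 → [483.0, 1270.4]
No RTs fall outside the cutoffs; all 13 retained. Mean = 11397/13 = 876.692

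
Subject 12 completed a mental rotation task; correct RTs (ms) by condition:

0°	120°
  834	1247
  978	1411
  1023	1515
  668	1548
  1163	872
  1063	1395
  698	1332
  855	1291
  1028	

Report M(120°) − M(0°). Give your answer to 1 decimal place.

403.0 ms

M(0°) = 8310/9 = 923.333
M(120°) = 10611/8 = 1326.375
Difference = 1326.375 − 923.333 = 403.042 ms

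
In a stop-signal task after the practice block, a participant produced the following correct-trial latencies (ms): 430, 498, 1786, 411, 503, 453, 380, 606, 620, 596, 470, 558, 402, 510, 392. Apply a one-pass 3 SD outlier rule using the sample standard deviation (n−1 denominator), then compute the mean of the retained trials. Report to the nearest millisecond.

488 ms

n = 15, ΣRT = 8615, M = 574.333
Σ(x−M)² = 1660841.33; s = √(1660841.33/14) = 344.429
Cutoffs: 574.333 ± 3·344.429 → [-459.0, 1607.6]
Outside: 1786 → excluded.
Retained (n=14): Σ = 6829, mean = 6829/14 = 487.786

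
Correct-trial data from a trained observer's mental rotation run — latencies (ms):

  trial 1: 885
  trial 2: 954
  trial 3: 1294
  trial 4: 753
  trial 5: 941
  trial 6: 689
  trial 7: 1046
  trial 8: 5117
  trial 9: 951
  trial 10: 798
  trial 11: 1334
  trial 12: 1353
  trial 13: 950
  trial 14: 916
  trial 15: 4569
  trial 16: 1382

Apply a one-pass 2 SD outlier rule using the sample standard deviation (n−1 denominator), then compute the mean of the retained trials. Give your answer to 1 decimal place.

1017.6 ms

n = 16, ΣRT = 23932, M = 1495.750
Σ(x−M)² = 26455115.00; s = √(26455115.00/15) = 1328.034
Cutoffs: 1495.750 ± 2·1328.034 → [-1160.3, 4151.8]
Outside: 4569, 5117 → excluded.
Retained (n=14): Σ = 14246, mean = 14246/14 = 1017.571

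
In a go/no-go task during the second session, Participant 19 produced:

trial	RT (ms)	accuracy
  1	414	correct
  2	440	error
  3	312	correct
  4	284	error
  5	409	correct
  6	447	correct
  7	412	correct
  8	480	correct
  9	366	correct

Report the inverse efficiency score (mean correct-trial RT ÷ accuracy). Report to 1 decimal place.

Correct trials (n=7): 414, 312, 409, 447, 412, 480, 366
Mean correct RT = 2840/7 = 405.7143 ms
Proportion correct = 7/9
IES = 405.7143 / (7/9) = 521.633 ms

521.6 ms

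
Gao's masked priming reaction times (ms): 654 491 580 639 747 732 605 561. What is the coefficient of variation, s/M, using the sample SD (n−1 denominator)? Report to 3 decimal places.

n = 8, Σ = 5009, M = 626.1250
Σ(x−M)² = 51836.875; s = √(51836.875/7) = 86.0539
CV = 86.0539 / 626.1250 = 0.13744

0.137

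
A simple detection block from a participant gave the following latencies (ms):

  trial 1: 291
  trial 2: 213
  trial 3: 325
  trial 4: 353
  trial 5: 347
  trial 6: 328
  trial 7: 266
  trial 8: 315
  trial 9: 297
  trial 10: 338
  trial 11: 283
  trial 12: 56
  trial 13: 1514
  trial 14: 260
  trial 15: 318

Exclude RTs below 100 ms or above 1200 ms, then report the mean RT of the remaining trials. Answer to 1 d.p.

302.6 ms

Excluded: 56, 1514
Retained (n=13): Σ = 3934
Mean = 3934/13 = 302.6154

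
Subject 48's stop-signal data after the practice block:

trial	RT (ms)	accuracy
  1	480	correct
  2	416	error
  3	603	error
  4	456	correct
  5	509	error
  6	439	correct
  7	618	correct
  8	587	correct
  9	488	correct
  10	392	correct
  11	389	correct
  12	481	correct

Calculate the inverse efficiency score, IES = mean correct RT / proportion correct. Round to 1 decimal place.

641.5 ms

Correct trials (n=9): 480, 456, 439, 618, 587, 488, 392, 389, 481
Mean correct RT = 4330/9 = 481.1111 ms
Proportion correct = 9/12
IES = 481.1111 / (9/12) = 641.481 ms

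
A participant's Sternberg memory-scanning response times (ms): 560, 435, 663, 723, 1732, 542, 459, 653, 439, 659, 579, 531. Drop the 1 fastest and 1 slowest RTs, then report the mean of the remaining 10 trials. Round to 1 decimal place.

Sorted: 435, 439, 459, 531, 542, 560, 579, 653, 659, 663, 723, 1732
Drop lowest 1 (435) and highest 1 (1732)
Remaining (n=10): Σ = 5808, mean = 5808/10 = 580.800

580.8 ms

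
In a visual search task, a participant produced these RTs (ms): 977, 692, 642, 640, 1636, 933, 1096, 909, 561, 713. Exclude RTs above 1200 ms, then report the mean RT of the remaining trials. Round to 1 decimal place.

795.9 ms

Excluded: 1636
Retained (n=9): Σ = 7163
Mean = 7163/9 = 795.8889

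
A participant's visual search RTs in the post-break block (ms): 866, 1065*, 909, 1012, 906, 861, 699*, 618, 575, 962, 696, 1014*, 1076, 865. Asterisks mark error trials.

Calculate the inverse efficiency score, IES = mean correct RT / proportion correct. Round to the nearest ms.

Correct trials (n=11): 866, 909, 1012, 906, 861, 618, 575, 962, 696, 1076, 865
Mean correct RT = 9346/11 = 849.6364 ms
Proportion correct = 11/14
IES = 849.6364 / (11/14) = 1081.355 ms

1081 ms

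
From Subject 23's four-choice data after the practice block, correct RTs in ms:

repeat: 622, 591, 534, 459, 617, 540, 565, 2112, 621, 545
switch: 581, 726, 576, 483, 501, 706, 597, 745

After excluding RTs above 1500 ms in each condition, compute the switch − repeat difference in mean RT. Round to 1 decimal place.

48.4 ms

repeat: exclude 2112
M(repeat) = 5094/9 = 566.000
M(switch) = 4915/8 = 614.375
Difference = 614.375 − 566.000 = 48.375 ms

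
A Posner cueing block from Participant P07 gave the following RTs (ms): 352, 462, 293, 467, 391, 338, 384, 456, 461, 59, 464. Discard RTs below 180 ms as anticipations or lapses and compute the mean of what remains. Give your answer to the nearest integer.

Excluded: 59
Retained (n=10): Σ = 4068
Mean = 4068/10 = 406.8000

407 ms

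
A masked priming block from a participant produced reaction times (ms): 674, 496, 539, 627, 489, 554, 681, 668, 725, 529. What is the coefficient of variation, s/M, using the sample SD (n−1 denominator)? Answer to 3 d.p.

0.144

n = 10, Σ = 5982, M = 598.2000
Σ(x−M)² = 66997.600; s = √(66997.600/9) = 86.2796
CV = 86.2796 / 598.2000 = 0.14423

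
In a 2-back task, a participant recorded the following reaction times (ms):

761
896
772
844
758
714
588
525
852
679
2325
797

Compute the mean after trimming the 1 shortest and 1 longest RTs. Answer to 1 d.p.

766.1 ms

Sorted: 525, 588, 679, 714, 758, 761, 772, 797, 844, 852, 896, 2325
Drop lowest 1 (525) and highest 1 (2325)
Remaining (n=10): Σ = 7661, mean = 7661/10 = 766.100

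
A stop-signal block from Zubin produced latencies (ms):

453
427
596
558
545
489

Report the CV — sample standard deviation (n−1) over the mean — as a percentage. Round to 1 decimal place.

12.8%

n = 6, Σ = 3068, M = 511.3333
Σ(x−M)² = 21493.333; s = √(21493.333/5) = 65.5642
CV = 65.5642 / 511.3333 = 0.12822 = 12.822%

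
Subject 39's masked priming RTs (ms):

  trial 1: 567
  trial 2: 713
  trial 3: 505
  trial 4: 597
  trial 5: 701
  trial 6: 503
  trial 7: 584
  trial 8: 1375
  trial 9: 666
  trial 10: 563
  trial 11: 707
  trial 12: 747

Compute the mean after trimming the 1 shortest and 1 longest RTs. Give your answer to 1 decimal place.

Sorted: 503, 505, 563, 567, 584, 597, 666, 701, 707, 713, 747, 1375
Drop lowest 1 (503) and highest 1 (1375)
Remaining (n=10): Σ = 6350, mean = 6350/10 = 635.000

635.0 ms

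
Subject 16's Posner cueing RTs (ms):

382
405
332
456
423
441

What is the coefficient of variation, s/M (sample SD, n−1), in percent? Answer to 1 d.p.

11.0%

n = 6, Σ = 2439, M = 406.5000
Σ(x−M)² = 10065.500; s = √(10065.500/5) = 44.8676
CV = 44.8676 / 406.5000 = 0.11038 = 11.038%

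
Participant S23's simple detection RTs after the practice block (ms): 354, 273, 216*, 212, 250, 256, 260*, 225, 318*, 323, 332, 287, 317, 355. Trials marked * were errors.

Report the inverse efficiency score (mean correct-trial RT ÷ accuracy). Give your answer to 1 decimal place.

Correct trials (n=11): 354, 273, 212, 250, 256, 225, 323, 332, 287, 317, 355
Mean correct RT = 3184/11 = 289.4545 ms
Proportion correct = 11/14
IES = 289.4545 / (11/14) = 368.397 ms

368.4 ms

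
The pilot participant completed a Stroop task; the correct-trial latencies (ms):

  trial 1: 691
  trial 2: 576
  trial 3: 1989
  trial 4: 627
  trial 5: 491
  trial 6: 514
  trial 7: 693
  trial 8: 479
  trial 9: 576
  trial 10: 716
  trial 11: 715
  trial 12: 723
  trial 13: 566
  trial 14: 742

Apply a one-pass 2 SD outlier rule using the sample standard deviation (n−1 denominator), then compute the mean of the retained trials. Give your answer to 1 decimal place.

623.8 ms

n = 14, ΣRT = 10098, M = 721.286
Σ(x−M)² = 1839236.86; s = √(1839236.86/13) = 376.138
Cutoffs: 721.286 ± 2·376.138 → [-31.0, 1473.6]
Outside: 1989 → excluded.
Retained (n=13): Σ = 8109, mean = 8109/13 = 623.769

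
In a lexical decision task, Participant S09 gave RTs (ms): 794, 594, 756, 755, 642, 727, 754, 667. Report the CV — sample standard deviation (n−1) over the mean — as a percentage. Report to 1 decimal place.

n = 8, Σ = 5689, M = 711.1250
Σ(x−M)² = 33340.875; s = √(33340.875/7) = 69.0144
CV = 69.0144 / 711.1250 = 0.09705 = 9.705%

9.7%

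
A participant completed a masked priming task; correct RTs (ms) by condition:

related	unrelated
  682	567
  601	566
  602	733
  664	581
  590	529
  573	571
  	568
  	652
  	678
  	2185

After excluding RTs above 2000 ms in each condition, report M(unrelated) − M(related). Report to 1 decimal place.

unrelated: exclude 2185
M(related) = 3712/6 = 618.667
M(unrelated) = 5445/9 = 605.000
Difference = 605.000 − 618.667 = -13.667 ms

-13.7 ms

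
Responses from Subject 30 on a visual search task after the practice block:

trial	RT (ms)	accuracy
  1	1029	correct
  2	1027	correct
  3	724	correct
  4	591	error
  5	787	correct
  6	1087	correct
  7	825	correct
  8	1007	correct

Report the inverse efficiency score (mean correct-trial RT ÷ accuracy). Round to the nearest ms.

1059 ms

Correct trials (n=7): 1029, 1027, 724, 787, 1087, 825, 1007
Mean correct RT = 6486/7 = 926.5714 ms
Proportion correct = 7/8
IES = 926.5714 / (7/8) = 1058.939 ms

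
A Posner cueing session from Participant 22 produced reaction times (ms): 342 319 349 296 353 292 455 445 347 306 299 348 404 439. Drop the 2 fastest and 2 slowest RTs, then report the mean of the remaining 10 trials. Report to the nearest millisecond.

Sorted: 292, 296, 299, 306, 319, 342, 347, 348, 349, 353, 404, 439, 445, 455
Drop lowest 2 (292, 296) and highest 2 (445, 455)
Remaining (n=10): Σ = 3506, mean = 3506/10 = 350.600

351 ms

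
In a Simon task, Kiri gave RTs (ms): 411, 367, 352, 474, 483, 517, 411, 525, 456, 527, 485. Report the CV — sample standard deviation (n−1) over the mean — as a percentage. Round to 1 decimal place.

13.6%

n = 11, Σ = 5008, M = 455.2727
Σ(x−M)² = 38198.182; s = √(38198.182/10) = 61.8047
CV = 61.8047 / 455.2727 = 0.13575 = 13.575%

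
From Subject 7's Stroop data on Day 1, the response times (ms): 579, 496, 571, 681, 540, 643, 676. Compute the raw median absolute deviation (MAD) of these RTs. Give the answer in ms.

64 ms

Sorted: 496, 540, 571, 579, 643, 676, 681 → median = 579
|x − 579|: 0, 83, 8, 102, 39, 64, 97
Sorted deviations: 0, 8, 39, 64, 83, 97, 102 → MAD = 64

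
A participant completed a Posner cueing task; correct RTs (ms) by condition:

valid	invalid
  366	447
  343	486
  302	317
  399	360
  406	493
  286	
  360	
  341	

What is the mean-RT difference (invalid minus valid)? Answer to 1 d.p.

M(valid) = 2803/8 = 350.375
M(invalid) = 2103/5 = 420.600
Difference = 420.600 − 350.375 = 70.225 ms

70.2 ms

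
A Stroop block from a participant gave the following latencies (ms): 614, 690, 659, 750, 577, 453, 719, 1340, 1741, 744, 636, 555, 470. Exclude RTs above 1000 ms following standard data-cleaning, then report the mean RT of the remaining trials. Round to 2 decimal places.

Excluded: 1340, 1741
Retained (n=11): Σ = 6867
Mean = 6867/11 = 624.2727

624.27 ms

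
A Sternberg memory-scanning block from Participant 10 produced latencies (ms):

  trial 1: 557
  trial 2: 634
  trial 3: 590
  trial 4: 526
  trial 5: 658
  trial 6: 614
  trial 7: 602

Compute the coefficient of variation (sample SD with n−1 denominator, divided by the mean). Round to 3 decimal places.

0.075

n = 7, Σ = 4181, M = 597.2857
Σ(x−M)² = 12093.429; s = √(12093.429/6) = 44.8951
CV = 44.8951 / 597.2857 = 0.07517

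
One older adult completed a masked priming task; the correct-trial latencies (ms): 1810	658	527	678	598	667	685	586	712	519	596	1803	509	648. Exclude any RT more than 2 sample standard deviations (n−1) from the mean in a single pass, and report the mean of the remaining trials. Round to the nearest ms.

615 ms

n = 14, ΣRT = 10996, M = 785.429
Σ(x−M)² = 2486333.43; s = √(2486333.43/13) = 437.329
Cutoffs: 785.429 ± 2·437.329 → [-89.2, 1660.1]
Outside: 1803, 1810 → excluded.
Retained (n=12): Σ = 7383, mean = 7383/12 = 615.250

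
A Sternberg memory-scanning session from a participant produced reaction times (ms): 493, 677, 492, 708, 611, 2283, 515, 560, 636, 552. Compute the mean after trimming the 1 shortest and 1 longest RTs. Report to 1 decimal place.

594.0 ms

Sorted: 492, 493, 515, 552, 560, 611, 636, 677, 708, 2283
Drop lowest 1 (492) and highest 1 (2283)
Remaining (n=8): Σ = 4752, mean = 4752/8 = 594.000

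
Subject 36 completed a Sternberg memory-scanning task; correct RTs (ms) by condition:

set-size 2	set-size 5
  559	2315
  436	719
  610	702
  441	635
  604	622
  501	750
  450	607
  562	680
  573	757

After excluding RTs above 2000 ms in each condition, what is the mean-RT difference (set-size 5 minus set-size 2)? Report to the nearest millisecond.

158 ms

set-size 5: exclude 2315
M(set-size 2) = 4736/9 = 526.222
M(set-size 5) = 5472/8 = 684.000
Difference = 684.000 − 526.222 = 157.778 ms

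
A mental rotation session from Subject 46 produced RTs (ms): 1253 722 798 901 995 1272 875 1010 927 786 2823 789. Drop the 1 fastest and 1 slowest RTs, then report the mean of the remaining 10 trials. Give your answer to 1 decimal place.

Sorted: 722, 786, 789, 798, 875, 901, 927, 995, 1010, 1253, 1272, 2823
Drop lowest 1 (722) and highest 1 (2823)
Remaining (n=10): Σ = 9606, mean = 9606/10 = 960.600

960.6 ms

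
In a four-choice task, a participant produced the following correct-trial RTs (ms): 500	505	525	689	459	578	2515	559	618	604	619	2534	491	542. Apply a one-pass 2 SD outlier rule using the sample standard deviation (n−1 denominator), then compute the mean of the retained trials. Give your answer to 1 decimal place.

n = 14, ΣRT = 11738, M = 838.429
Σ(x−M)² = 6682269.43; s = √(6682269.43/13) = 716.952
Cutoffs: 838.429 ± 2·716.952 → [-595.5, 2272.3]
Outside: 2515, 2534 → excluded.
Retained (n=12): Σ = 6689, mean = 6689/12 = 557.417

557.4 ms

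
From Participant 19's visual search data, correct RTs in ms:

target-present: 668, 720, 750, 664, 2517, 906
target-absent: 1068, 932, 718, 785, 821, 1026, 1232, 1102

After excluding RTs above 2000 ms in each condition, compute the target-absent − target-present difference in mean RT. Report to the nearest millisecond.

target-present: exclude 2517
M(target-present) = 3708/5 = 741.600
M(target-absent) = 7684/8 = 960.500
Difference = 960.500 − 741.600 = 218.900 ms

219 ms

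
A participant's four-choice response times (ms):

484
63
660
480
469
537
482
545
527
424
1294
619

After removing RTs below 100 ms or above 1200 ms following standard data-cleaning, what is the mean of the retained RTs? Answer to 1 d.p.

Excluded: 63, 1294
Retained (n=10): Σ = 5227
Mean = 5227/10 = 522.7000

522.7 ms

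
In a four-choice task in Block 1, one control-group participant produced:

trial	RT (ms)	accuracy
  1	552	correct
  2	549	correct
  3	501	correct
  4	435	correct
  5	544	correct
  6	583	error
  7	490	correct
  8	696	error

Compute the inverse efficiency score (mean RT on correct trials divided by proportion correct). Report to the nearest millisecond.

Correct trials (n=6): 552, 549, 501, 435, 544, 490
Mean correct RT = 3071/6 = 511.8333 ms
Proportion correct = 6/8
IES = 511.8333 / (6/8) = 682.444 ms

682 ms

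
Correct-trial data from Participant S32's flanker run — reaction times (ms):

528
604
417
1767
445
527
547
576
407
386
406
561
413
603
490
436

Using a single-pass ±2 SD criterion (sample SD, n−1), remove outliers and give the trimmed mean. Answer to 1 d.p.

n = 16, ΣRT = 9113, M = 569.562
Σ(x−M)² = 1614669.94; s = √(1614669.94/15) = 328.092
Cutoffs: 569.562 ± 2·328.092 → [-86.6, 1225.7]
Outside: 1767 → excluded.
Retained (n=15): Σ = 7346, mean = 7346/15 = 489.733

489.7 ms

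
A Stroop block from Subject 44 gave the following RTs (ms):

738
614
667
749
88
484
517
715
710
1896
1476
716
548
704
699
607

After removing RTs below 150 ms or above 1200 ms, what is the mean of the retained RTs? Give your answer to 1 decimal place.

651.4 ms

Excluded: 88, 1476, 1896
Retained (n=13): Σ = 8468
Mean = 8468/13 = 651.3846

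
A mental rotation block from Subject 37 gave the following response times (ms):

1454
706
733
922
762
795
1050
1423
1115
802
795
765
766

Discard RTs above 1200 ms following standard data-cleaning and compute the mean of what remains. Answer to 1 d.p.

Excluded: 1423, 1454
Retained (n=11): Σ = 9211
Mean = 9211/11 = 837.3636

837.4 ms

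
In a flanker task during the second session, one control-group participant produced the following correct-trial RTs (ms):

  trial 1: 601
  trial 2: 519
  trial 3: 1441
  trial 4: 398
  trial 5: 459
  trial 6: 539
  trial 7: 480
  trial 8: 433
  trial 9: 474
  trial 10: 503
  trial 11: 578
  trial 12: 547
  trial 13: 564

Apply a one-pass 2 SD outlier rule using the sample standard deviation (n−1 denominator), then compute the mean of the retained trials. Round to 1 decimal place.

507.9 ms

n = 13, ΣRT = 7536, M = 579.692
Σ(x−M)² = 845050.77; s = √(845050.77/12) = 265.369
Cutoffs: 579.692 ± 2·265.369 → [49.0, 1110.4]
Outside: 1441 → excluded.
Retained (n=12): Σ = 6095, mean = 6095/12 = 507.917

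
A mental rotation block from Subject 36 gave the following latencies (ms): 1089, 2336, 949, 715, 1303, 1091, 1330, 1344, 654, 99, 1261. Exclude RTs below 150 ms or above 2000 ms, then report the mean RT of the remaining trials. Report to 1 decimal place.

Excluded: 99, 2336
Retained (n=9): Σ = 9736
Mean = 9736/9 = 1081.7778

1081.8 ms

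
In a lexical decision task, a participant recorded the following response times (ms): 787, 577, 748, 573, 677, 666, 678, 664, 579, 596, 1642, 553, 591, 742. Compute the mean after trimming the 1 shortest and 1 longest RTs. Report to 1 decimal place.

656.5 ms

Sorted: 553, 573, 577, 579, 591, 596, 664, 666, 677, 678, 742, 748, 787, 1642
Drop lowest 1 (553) and highest 1 (1642)
Remaining (n=12): Σ = 7878, mean = 7878/12 = 656.500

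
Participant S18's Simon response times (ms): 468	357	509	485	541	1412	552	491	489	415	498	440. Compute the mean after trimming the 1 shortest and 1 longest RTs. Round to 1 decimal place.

Sorted: 357, 415, 440, 468, 485, 489, 491, 498, 509, 541, 552, 1412
Drop lowest 1 (357) and highest 1 (1412)
Remaining (n=10): Σ = 4888, mean = 4888/10 = 488.800

488.8 ms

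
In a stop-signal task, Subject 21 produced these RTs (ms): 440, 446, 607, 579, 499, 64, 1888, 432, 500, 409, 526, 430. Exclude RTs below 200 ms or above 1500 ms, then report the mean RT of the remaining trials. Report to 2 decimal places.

Excluded: 64, 1888
Retained (n=10): Σ = 4868
Mean = 4868/10 = 486.8000

486.80 ms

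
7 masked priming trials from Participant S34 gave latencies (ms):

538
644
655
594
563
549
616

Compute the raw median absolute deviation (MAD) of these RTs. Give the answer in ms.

Sorted: 538, 549, 563, 594, 616, 644, 655 → median = 594
|x − 594|: 56, 50, 61, 0, 31, 45, 22
Sorted deviations: 0, 22, 31, 45, 50, 56, 61 → MAD = 45

45 ms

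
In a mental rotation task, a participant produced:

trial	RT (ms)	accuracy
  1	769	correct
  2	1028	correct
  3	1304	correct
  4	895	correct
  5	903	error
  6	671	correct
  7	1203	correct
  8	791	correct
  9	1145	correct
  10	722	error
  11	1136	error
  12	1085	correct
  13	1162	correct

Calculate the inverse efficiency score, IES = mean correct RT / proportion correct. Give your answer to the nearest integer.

1307 ms

Correct trials (n=10): 769, 1028, 1304, 895, 671, 1203, 791, 1145, 1085, 1162
Mean correct RT = 10053/10 = 1005.3000 ms
Proportion correct = 10/13
IES = 1005.3000 / (10/13) = 1306.890 ms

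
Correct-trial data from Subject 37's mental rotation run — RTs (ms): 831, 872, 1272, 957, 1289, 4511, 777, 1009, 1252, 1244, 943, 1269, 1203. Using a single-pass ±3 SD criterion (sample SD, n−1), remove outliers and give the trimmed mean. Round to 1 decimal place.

1076.5 ms

n = 13, ΣRT = 17429, M = 1340.692
Σ(x−M)² = 11312162.77; s = √(11312162.77/12) = 970.917
Cutoffs: 1340.692 ± 3·970.917 → [-1572.1, 4253.4]
Outside: 4511 → excluded.
Retained (n=12): Σ = 12918, mean = 12918/12 = 1076.500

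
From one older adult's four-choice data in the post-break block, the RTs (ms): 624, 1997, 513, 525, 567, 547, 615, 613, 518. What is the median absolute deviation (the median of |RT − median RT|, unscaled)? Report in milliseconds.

Sorted: 513, 518, 525, 547, 567, 613, 615, 624, 1997 → median = 567
|x − 567|: 57, 1430, 54, 42, 0, 20, 48, 46, 49
Sorted deviations: 0, 20, 42, 46, 48, 49, 54, 57, 1430 → MAD = 48

48 ms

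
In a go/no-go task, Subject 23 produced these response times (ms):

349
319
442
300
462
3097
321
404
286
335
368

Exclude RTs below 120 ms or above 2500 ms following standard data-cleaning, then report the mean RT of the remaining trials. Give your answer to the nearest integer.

359 ms

Excluded: 3097
Retained (n=10): Σ = 3586
Mean = 3586/10 = 358.6000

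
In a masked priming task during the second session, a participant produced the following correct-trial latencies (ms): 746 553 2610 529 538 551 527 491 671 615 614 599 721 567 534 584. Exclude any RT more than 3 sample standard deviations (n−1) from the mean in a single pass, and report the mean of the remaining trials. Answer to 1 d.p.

589.3 ms

n = 16, ΣRT = 11450, M = 715.625
Σ(x−M)² = 3904019.75; s = √(3904019.75/15) = 510.165
Cutoffs: 715.625 ± 3·510.165 → [-814.9, 2246.1]
Outside: 2610 → excluded.
Retained (n=15): Σ = 8840, mean = 8840/15 = 589.333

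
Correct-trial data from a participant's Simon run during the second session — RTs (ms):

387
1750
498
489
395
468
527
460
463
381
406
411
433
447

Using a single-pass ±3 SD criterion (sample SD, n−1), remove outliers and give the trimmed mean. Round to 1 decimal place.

n = 14, ΣRT = 7515, M = 536.786
Σ(x−M)² = 1610412.36; s = √(1610412.36/13) = 351.963
Cutoffs: 536.786 ± 3·351.963 → [-519.1, 1592.7]
Outside: 1750 → excluded.
Retained (n=13): Σ = 5765, mean = 5765/13 = 443.462

443.5 ms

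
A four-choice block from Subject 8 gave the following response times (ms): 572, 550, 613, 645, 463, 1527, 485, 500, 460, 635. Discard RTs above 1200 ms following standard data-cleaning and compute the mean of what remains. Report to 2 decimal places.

Excluded: 1527
Retained (n=9): Σ = 4923
Mean = 4923/9 = 547.0000

547.00 ms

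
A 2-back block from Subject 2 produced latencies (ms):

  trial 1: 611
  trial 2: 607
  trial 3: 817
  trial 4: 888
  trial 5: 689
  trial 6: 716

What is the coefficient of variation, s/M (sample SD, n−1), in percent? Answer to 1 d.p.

15.6%

n = 6, Σ = 4328, M = 721.3333
Σ(x−M)² = 63249.333; s = √(63249.333/5) = 112.4716
CV = 112.4716 / 721.3333 = 0.15592 = 15.592%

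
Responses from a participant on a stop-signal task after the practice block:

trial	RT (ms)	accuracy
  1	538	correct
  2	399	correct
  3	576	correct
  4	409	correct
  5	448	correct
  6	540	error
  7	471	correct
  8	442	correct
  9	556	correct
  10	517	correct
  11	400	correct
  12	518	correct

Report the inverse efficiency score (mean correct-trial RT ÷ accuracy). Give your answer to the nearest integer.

Correct trials (n=11): 538, 399, 576, 409, 448, 471, 442, 556, 517, 400, 518
Mean correct RT = 5274/11 = 479.4545 ms
Proportion correct = 11/12
IES = 479.4545 / (11/12) = 523.041 ms

523 ms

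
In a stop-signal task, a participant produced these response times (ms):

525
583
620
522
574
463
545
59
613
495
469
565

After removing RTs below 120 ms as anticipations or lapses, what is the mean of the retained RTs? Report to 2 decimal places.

543.09 ms

Excluded: 59
Retained (n=11): Σ = 5974
Mean = 5974/11 = 543.0909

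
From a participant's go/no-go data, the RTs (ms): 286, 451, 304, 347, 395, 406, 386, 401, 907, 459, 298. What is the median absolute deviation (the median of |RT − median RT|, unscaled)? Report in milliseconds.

Sorted: 286, 298, 304, 347, 386, 395, 401, 406, 451, 459, 907 → median = 395
|x − 395|: 109, 56, 91, 48, 0, 11, 9, 6, 512, 64, 97
Sorted deviations: 0, 6, 9, 11, 48, 56, 64, 91, 97, 109, 512 → MAD = 56

56 ms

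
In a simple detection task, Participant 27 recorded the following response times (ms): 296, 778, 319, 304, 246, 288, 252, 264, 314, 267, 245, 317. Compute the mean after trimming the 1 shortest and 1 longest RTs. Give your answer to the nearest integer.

Sorted: 245, 246, 252, 264, 267, 288, 296, 304, 314, 317, 319, 778
Drop lowest 1 (245) and highest 1 (778)
Remaining (n=10): Σ = 2867, mean = 2867/10 = 286.700

287 ms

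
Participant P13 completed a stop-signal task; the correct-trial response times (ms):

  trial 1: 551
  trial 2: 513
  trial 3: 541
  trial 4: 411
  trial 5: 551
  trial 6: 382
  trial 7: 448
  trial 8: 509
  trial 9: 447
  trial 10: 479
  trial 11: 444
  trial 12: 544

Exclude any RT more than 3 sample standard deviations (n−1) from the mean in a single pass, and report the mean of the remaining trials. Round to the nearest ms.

485 ms

n = 12, ΣRT = 5820, M = 485.000
Σ(x−M)² = 37304.00; s = √(37304.00/11) = 58.235
Cutoffs: 485.000 ± 3·58.235 → [310.3, 659.7]
No RTs fall outside the cutoffs; all 12 retained. Mean = 5820/12 = 485.000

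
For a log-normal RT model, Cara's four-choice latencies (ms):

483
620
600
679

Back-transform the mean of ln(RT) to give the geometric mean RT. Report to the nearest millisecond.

591 ms

ln(RT): 6.1800, 6.4297, 6.3969, 6.5206
Mean ln(RT) = 25.5273/4 = 6.38182
Geometric mean = exp(6.38182) = 591.00 ms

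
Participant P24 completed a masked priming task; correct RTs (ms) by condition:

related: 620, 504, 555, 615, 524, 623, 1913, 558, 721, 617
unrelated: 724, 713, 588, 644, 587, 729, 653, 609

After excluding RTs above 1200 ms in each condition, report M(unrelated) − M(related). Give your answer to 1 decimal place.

related: exclude 1913
M(related) = 5337/9 = 593.000
M(unrelated) = 5247/8 = 655.875
Difference = 655.875 − 593.000 = 62.875 ms

62.9 ms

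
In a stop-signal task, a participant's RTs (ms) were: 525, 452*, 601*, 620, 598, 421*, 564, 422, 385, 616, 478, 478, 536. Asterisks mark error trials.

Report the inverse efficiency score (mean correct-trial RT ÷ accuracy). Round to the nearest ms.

Correct trials (n=10): 525, 620, 598, 564, 422, 385, 616, 478, 478, 536
Mean correct RT = 5222/10 = 522.2000 ms
Proportion correct = 10/13
IES = 522.2000 / (10/13) = 678.860 ms

679 ms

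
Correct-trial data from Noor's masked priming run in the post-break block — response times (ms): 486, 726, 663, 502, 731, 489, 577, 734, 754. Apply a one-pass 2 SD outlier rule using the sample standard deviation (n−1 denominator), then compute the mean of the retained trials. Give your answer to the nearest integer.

629 ms

n = 9, ΣRT = 5662, M = 629.111
Σ(x−M)² = 106500.89; s = √(106500.89/8) = 115.380
Cutoffs: 629.111 ± 2·115.380 → [398.4, 859.9]
No RTs fall outside the cutoffs; all 9 retained. Mean = 5662/9 = 629.111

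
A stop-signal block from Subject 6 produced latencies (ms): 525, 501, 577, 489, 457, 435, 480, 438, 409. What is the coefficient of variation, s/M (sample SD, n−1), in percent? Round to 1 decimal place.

n = 9, Σ = 4311, M = 479.0000
Σ(x−M)² = 21306.000; s = √(21306.000/8) = 51.6067
CV = 51.6067 / 479.0000 = 0.10774 = 10.774%

10.8%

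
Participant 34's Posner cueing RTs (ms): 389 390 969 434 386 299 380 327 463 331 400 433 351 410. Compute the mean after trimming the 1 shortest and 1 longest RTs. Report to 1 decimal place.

391.2 ms

Sorted: 299, 327, 331, 351, 380, 386, 389, 390, 400, 410, 433, 434, 463, 969
Drop lowest 1 (299) and highest 1 (969)
Remaining (n=12): Σ = 4694, mean = 4694/12 = 391.167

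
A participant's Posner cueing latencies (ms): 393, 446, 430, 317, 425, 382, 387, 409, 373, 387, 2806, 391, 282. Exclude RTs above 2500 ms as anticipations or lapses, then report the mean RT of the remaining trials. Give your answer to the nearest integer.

Excluded: 2806
Retained (n=12): Σ = 4622
Mean = 4622/12 = 385.1667

385 ms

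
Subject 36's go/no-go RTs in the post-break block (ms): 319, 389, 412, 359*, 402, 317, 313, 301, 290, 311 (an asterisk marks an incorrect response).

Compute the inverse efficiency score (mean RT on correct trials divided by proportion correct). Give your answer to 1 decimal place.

Correct trials (n=9): 319, 389, 412, 402, 317, 313, 301, 290, 311
Mean correct RT = 3054/9 = 339.3333 ms
Proportion correct = 9/10
IES = 339.3333 / (9/10) = 377.037 ms

377.0 ms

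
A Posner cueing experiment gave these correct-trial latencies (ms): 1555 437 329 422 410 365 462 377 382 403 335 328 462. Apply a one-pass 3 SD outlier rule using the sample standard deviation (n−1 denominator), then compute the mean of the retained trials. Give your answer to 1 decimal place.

n = 13, ΣRT = 6267, M = 482.077
Σ(x−M)² = 1272626.92; s = √(1272626.92/12) = 325.657
Cutoffs: 482.077 ± 3·325.657 → [-494.9, 1459.0]
Outside: 1555 → excluded.
Retained (n=12): Σ = 4712, mean = 4712/12 = 392.667

392.7 ms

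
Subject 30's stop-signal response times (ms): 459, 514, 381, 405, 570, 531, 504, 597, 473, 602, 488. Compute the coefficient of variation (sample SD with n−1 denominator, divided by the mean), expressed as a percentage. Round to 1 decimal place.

n = 11, Σ = 5524, M = 502.1818
Σ(x−M)² = 51573.636; s = √(51573.636/10) = 71.8148
CV = 71.8148 / 502.1818 = 0.14301 = 14.301%

14.3%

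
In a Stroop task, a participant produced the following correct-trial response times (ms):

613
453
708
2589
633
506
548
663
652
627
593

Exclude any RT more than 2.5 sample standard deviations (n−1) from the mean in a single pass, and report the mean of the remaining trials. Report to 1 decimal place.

n = 11, ΣRT = 8585, M = 780.455
Σ(x−M)² = 3651440.73; s = √(3651440.73/10) = 604.272
Cutoffs: 780.455 ± 2.5·604.272 → [-730.2, 2291.1]
Outside: 2589 → excluded.
Retained (n=10): Σ = 5996, mean = 5996/10 = 599.600

599.6 ms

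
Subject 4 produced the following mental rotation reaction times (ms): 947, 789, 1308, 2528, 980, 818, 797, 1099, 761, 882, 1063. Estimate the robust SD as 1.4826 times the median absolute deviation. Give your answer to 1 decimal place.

Sorted: 761, 789, 797, 818, 882, 947, 980, 1063, 1099, 1308, 2528 → median = 947
|x − 947| sorted: 0, 33, 65, 116, 129, 150, 152, 158, 186, 361, 1581 → MAD = 150
Robust SD ≈ 1.4826 × 150 = 222.390

222.4 ms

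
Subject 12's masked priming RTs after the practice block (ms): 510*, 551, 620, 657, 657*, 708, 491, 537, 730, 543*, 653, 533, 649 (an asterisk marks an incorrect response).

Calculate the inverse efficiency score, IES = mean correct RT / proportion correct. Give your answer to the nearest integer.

Correct trials (n=10): 551, 620, 657, 708, 491, 537, 730, 653, 533, 649
Mean correct RT = 6129/10 = 612.9000 ms
Proportion correct = 10/13
IES = 612.9000 / (10/13) = 796.770 ms

797 ms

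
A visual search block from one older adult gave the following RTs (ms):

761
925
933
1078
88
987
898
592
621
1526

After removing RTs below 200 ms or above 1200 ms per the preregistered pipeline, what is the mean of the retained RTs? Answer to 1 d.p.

849.4 ms

Excluded: 88, 1526
Retained (n=8): Σ = 6795
Mean = 6795/8 = 849.3750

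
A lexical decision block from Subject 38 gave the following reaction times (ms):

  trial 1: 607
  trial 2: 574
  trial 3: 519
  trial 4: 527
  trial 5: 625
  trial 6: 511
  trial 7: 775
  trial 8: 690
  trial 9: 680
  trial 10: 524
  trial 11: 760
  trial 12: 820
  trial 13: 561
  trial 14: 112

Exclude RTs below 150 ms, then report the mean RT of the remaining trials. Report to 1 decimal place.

Excluded: 112
Retained (n=13): Σ = 8173
Mean = 8173/13 = 628.6923

628.7 ms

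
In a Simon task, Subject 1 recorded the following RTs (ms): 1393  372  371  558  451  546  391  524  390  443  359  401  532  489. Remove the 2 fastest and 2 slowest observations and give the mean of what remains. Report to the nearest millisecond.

Sorted: 359, 371, 372, 390, 391, 401, 443, 451, 489, 524, 532, 546, 558, 1393
Drop lowest 2 (359, 371) and highest 2 (558, 1393)
Remaining (n=10): Σ = 4539, mean = 4539/10 = 453.900

454 ms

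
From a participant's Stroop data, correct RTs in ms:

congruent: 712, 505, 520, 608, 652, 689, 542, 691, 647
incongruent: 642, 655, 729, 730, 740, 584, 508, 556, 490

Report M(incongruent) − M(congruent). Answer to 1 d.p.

M(congruent) = 5566/9 = 618.444
M(incongruent) = 5634/9 = 626.000
Difference = 626.000 − 618.444 = 7.556 ms

7.6 ms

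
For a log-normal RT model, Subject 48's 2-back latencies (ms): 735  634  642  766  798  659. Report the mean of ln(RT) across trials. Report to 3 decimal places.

6.555

ln(RT): 6.5999, 6.4520, 6.4646, 6.6412, 6.6821, 6.4907
Σ ln(RT) = 39.3305
Mean = 39.3305/6 = 6.55509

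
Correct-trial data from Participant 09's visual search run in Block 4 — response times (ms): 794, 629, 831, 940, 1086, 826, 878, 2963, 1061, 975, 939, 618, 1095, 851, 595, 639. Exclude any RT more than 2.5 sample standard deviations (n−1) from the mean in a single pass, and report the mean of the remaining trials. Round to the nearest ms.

n = 16, ΣRT = 15720, M = 982.500
Σ(x−M)² = 4592826.00; s = √(4592826.00/15) = 553.343
Cutoffs: 982.500 ± 2.5·553.343 → [-400.9, 2365.9]
Outside: 2963 → excluded.
Retained (n=15): Σ = 12757, mean = 12757/15 = 850.467

850 ms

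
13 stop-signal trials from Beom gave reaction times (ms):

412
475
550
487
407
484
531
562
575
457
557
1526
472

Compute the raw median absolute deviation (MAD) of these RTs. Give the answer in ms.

Sorted: 407, 412, 457, 472, 475, 484, 487, 531, 550, 557, 562, 575, 1526 → median = 487
|x − 487|: 75, 12, 63, 0, 80, 3, 44, 75, 88, 30, 70, 1039, 15
Sorted deviations: 0, 3, 12, 15, 30, 44, 63, 70, 75, 75, 80, 88, 1039 → MAD = 63

63 ms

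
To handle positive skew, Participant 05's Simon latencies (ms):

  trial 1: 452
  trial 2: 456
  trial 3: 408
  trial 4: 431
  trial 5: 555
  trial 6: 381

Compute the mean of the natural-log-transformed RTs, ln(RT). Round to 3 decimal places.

6.096

ln(RT): 6.1137, 6.1225, 6.0113, 6.0661, 6.3190, 5.9428
Σ ln(RT) = 36.5753
Mean = 36.5753/6 = 6.09589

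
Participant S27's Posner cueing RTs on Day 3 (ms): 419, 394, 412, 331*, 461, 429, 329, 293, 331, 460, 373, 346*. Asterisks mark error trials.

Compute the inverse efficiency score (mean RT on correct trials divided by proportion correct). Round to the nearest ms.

Correct trials (n=10): 419, 394, 412, 461, 429, 329, 293, 331, 460, 373
Mean correct RT = 3901/10 = 390.1000 ms
Proportion correct = 10/12
IES = 390.1000 / (10/12) = 468.120 ms

468 ms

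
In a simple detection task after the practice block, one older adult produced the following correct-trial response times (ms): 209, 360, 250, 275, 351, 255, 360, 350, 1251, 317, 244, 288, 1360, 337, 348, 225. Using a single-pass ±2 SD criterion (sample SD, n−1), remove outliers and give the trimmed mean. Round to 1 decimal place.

297.8 ms

n = 16, ΣRT = 6780, M = 423.750
Σ(x−M)² = 1821575.00; s = √(1821575.00/15) = 348.480
Cutoffs: 423.750 ± 2·348.480 → [-273.2, 1120.7]
Outside: 1251, 1360 → excluded.
Retained (n=14): Σ = 4169, mean = 4169/14 = 297.786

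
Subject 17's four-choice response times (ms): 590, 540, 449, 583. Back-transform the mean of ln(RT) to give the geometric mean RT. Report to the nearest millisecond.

ln(RT): 6.3801, 6.2916, 6.1070, 6.3682
Mean ln(RT) = 25.1469/4 = 6.28673
Geometric mean = exp(6.28673) = 537.39 ms

537 ms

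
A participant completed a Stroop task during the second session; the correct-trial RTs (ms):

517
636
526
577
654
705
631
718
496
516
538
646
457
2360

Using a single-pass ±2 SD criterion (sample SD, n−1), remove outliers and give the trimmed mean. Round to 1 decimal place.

585.9 ms

n = 14, ΣRT = 9977, M = 712.643
Σ(x−M)² = 3007259.21; s = √(3007259.21/13) = 480.965
Cutoffs: 712.643 ± 2·480.965 → [-249.3, 1674.6]
Outside: 2360 → excluded.
Retained (n=13): Σ = 7617, mean = 7617/13 = 585.923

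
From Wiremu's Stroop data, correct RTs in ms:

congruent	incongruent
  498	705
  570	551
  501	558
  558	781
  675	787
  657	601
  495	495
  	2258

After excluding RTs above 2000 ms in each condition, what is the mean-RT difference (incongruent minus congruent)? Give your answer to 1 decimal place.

74.9 ms

incongruent: exclude 2258
M(congruent) = 3954/7 = 564.857
M(incongruent) = 4478/7 = 639.714
Difference = 639.714 − 564.857 = 74.857 ms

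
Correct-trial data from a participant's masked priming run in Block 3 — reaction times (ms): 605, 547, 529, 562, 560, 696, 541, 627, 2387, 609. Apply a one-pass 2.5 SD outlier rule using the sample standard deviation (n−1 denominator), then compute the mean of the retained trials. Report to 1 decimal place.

586.2 ms

n = 10, ΣRT = 7663, M = 766.300
Σ(x−M)² = 2941238.10; s = √(2941238.10/9) = 571.668
Cutoffs: 766.300 ± 2.5·571.668 → [-662.9, 2195.5]
Outside: 2387 → excluded.
Retained (n=9): Σ = 5276, mean = 5276/9 = 586.222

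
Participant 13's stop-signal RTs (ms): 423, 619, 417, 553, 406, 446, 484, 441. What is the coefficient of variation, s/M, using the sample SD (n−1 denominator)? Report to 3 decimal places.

n = 8, Σ = 3789, M = 473.6250
Σ(x−M)² = 39711.875; s = √(39711.875/7) = 75.3202
CV = 75.3202 / 473.6250 = 0.15903

0.159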